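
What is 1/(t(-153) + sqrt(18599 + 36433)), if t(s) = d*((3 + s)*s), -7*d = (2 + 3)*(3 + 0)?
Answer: -401625/19750894322 - 49*sqrt(13758)/59252682966 ≈ -2.0432e-5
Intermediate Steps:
d = -15/7 (d = -(2 + 3)*(3 + 0)/7 = -5*3/7 = -1/7*15 = -15/7 ≈ -2.1429)
t(s) = -15*s*(3 + s)/7 (t(s) = -15*(3 + s)*s/7 = -15*s*(3 + s)/7)
1/(t(-153) + sqrt(18599 + 36433)) = 1/(-15/7*(-153)*(3 - 153) + sqrt(18599 + 36433)) = 1/(-15/7*(-153)*(-150) + sqrt(55032)) = 1/(-344250/7 + 2*sqrt(13758))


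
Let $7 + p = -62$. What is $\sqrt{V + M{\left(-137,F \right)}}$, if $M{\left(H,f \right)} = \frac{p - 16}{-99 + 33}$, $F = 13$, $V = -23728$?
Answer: $\frac{i \sqrt{103353558}}{66} \approx 154.03 i$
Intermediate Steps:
$p = -69$ ($p = -7 - 62 = -69$)
$M{\left(H,f \right)} = \frac{85}{66}$ ($M{\left(H,f \right)} = \frac{-69 - 16}{-99 + 33} = - \frac{85}{-66} = \left(-85\right) \left(- \frac{1}{66}\right) = \frac{85}{66}$)
$\sqrt{V + M{\left(-137,F \right)}} = \sqrt{-23728 + \frac{85}{66}} = \sqrt{- \frac{1565963}{66}} = \frac{i \sqrt{103353558}}{66}$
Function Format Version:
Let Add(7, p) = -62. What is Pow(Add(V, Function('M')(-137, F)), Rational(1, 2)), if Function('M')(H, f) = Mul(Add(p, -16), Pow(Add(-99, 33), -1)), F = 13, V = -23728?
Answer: Mul(Rational(1, 66), I, Pow(103353558, Rational(1, 2))) ≈ Mul(154.03, I)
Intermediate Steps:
p = -69 (p = Add(-7, -62) = -69)
Function('M')(H, f) = Rational(85, 66) (Function('M')(H, f) = Mul(Add(-69, -16), Pow(Add(-99, 33), -1)) = Mul(-85, Pow(-66, -1)) = Mul(-85, Rational(-1, 66)) = Rational(85, 66))
Pow(Add(V, Function('M')(-137, F)), Rational(1, 2)) = Pow(Add(-23728, Rational(85, 66)), Rational(1, 2)) = Pow(Rational(-1565963, 66), Rational(1, 2)) = Mul(Rational(1, 66), I, Pow(103353558, Rational(1, 2)))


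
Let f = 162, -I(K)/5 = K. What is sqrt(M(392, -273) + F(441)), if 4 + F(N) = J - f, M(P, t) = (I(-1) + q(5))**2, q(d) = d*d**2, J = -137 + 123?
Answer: 4*sqrt(1045) ≈ 129.31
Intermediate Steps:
I(K) = -5*K
J = -14
q(d) = d**3
M(P, t) = 16900 (M(P, t) = (-5*(-1) + 5**3)**2 = (5 + 125)**2 = 130**2 = 16900)
F(N) = -180 (F(N) = -4 + (-14 - 1*162) = -4 + (-14 - 162) = -4 - 176 = -180)
sqrt(M(392, -273) + F(441)) = sqrt(16900 - 180) = sqrt(16720) = 4*sqrt(1045)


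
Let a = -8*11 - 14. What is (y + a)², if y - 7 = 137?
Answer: 1764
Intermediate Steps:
a = -102 (a = -88 - 14 = -102)
y = 144 (y = 7 + 137 = 144)
(y + a)² = (144 - 102)² = 42² = 1764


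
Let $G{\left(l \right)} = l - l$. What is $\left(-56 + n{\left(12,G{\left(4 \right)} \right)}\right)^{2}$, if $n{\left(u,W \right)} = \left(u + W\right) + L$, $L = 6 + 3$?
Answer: $1225$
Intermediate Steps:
$L = 9$
$G{\left(l \right)} = 0$
$n{\left(u,W \right)} = 9 + W + u$ ($n{\left(u,W \right)} = \left(u + W\right) + 9 = \left(W + u\right) + 9 = 9 + W + u$)
$\left(-56 + n{\left(12,G{\left(4 \right)} \right)}\right)^{2} = \left(-56 + \left(9 + 0 + 12\right)\right)^{2} = \left(-56 + 21\right)^{2} = \left(-35\right)^{2} = 1225$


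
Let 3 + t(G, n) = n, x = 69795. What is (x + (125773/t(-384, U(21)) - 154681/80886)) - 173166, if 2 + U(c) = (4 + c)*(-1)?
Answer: -21751326374/202215 ≈ -1.0757e+5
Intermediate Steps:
U(c) = -6 - c (U(c) = -2 + (4 + c)*(-1) = -2 + (-4 - c) = -6 - c)
t(G, n) = -3 + n
(x + (125773/t(-384, U(21)) - 154681/80886)) - 173166 = (69795 + (125773/(-3 + (-6 - 1*21)) - 154681/80886)) - 173166 = (69795 + (125773/(-3 + (-6 - 21)) - 154681*1/80886)) - 173166 = (69795 + (125773/(-3 - 27) - 154681/80886)) - 173166 = (69795 + (125773/(-30) - 154681/80886)) - 173166 = (69795 + (125773*(-1/30) - 154681/80886)) - 173166 = (69795 + (-125773/30 - 154681/80886)) - 173166 = (69795 - 848159609/202215) - 173166 = 13265436316/202215 - 173166 = -21751326374/202215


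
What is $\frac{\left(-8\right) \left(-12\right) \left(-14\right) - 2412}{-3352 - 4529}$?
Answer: $\frac{1252}{2627} \approx 0.47659$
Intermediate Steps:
$\frac{\left(-8\right) \left(-12\right) \left(-14\right) - 2412}{-3352 - 4529} = \frac{96 \left(-14\right) - 2412}{-7881} = \left(-1344 - 2412\right) \left(- \frac{1}{7881}\right) = \left(-3756\right) \left(- \frac{1}{7881}\right) = \frac{1252}{2627}$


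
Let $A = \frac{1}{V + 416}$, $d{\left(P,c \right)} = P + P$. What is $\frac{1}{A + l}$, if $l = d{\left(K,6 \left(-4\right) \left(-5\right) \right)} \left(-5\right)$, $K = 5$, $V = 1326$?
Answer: $- \frac{1742}{87099} \approx -0.02$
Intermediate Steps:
$d{\left(P,c \right)} = 2 P$
$A = \frac{1}{1742}$ ($A = \frac{1}{1326 + 416} = \frac{1}{1742} \approx 0.00057405$)
$l = -50$ ($l = 2 \cdot 5 \left(-5\right) = 10 \left(-5\right) = -50$)
$\frac{1}{A + l} = \frac{1}{\frac{1}{1742} - 50} = \frac{1}{- \frac{87099}{1742}} = - \frac{1742}{87099}$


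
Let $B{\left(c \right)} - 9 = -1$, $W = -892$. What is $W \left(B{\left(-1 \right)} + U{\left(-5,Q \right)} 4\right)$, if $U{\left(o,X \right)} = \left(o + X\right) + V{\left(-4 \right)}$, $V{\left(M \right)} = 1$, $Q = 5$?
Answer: $-10704$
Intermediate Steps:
$B{\left(c \right)} = 8$ ($B{\left(c \right)} = 9 - 1 = 8$)
$U{\left(o,X \right)} = 1 + X + o$ ($U{\left(o,X \right)} = \left(o + X\right) + 1 = \left(X + o\right) + 1 = 1 + X + o$)
$W \left(B{\left(-1 \right)} + U{\left(-5,Q \right)} 4\right) = - 892 \left(8 + \left(1 + 5 - 5\right) 4\right) = - 892 \left(8 + 1 \cdot 4\right) = - 892 \left(8 + 4\right) = \left(-892\right) 12 = -10704$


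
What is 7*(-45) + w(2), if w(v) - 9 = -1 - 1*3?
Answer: -310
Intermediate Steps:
w(v) = 5 (w(v) = 9 + (-1 - 1*3) = 9 + (-1 - 3) = 9 - 4 = 5)
7*(-45) + w(2) = 7*(-45) + 5 = -315 + 5 = -310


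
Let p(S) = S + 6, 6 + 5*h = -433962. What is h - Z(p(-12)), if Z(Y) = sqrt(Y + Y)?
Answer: -433968/5 - 2*I*sqrt(3) ≈ -86794.0 - 3.4641*I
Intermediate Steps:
h = -433968/5 (h = -6/5 + (1/5)*(-433962) = -6/5 - 433962/5 = -433968/5 ≈ -86794.)
p(S) = 6 + S
Z(Y) = sqrt(2)*sqrt(Y) (Z(Y) = sqrt(2*Y) = sqrt(2)*sqrt(Y))
h - Z(p(-12)) = -433968/5 - sqrt(2)*sqrt(6 - 12) = -433968/5 - sqrt(2)*sqrt(-6) = -433968/5 - sqrt(2)*I*sqrt(6) = -433968/5 - 2*I*sqrt(3)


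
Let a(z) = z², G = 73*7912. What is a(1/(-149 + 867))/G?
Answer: 1/297754289824 ≈ 3.3585e-12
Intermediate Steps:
G = 577576
a(1/(-149 + 867))/G = (1/(-149 + 867))²/577576 = (1/718)²*(1/577576) = (1/515524)*(1/577576) = 1/297754289824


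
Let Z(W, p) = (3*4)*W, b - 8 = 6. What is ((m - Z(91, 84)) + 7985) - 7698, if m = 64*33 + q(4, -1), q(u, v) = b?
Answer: 1321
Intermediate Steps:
b = 14 (b = 8 + 6 = 14)
q(u, v) = 14
Z(W, p) = 12*W
m = 2126 (m = 64*33 + 14 = 2112 + 14 = 2126)
((m - Z(91, 84)) + 7985) - 7698 = ((2126 - 12*91) + 7985) - 7698 = ((2126 - 1*1092) + 7985) - 7698 = ((2126 - 1092) + 7985) - 7698 = (1034 + 7985) - 7698 = 9019 - 7698 = 1321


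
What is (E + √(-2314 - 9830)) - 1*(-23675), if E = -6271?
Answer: 17404 + 4*I*√759 ≈ 17404.0 + 110.2*I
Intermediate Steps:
(E + √(-2314 - 9830)) - 1*(-23675) = (-6271 + √(-2314 - 9830)) - 1*(-23675) = (-6271 + √(-12144)) + 23675 = (-6271 + 4*I*√759) + 23675 = 17404 + 4*I*√759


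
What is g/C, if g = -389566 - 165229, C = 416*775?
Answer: -110959/64480 ≈ -1.7208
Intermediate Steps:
C = 322400
g = -554795
g/C = -554795/322400 = -554795*1/322400 = -110959/64480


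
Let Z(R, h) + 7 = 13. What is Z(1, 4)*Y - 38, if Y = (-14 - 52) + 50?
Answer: -134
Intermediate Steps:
Z(R, h) = 6 (Z(R, h) = -7 + 13 = 6)
Y = -16 (Y = -66 + 50 = -16)
Z(1, 4)*Y - 38 = 6*(-16) - 38 = -96 - 38 = -134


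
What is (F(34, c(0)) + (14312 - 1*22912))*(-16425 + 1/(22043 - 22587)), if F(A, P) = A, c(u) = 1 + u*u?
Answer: 38269465883/272 ≈ 1.4070e+8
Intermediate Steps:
c(u) = 1 + u**2
(F(34, c(0)) + (14312 - 1*22912))*(-16425 + 1/(22043 - 22587)) = (34 + (14312 - 1*22912))*(-16425 + 1/(22043 - 22587)) = (34 + (14312 - 22912))*(-16425 + 1/(-544)) = (34 - 8600)*(-16425 - 1/544) = -8566*(-8935201/544) = 38269465883/272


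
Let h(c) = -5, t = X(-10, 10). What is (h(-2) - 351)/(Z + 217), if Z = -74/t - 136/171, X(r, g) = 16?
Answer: -487008/289441 ≈ -1.6826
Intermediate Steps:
t = 16
Z = -7415/1368 (Z = -74/16 - 136/171 = -74*1/16 - 136*1/171 = -37/8 - 136/171 = -7415/1368 ≈ -5.4203)
(h(-2) - 351)/(Z + 217) = (-5 - 351)/(-7415/1368 + 217) = -356/289441/1368 = -356*1368/289441 = -487008/289441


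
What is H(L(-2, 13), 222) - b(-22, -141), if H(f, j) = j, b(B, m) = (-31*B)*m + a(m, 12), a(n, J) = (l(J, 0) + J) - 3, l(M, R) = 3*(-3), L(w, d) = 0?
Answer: 96384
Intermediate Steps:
l(M, R) = -9
a(n, J) = -12 + J (a(n, J) = (-9 + J) - 3 = -12 + J)
b(B, m) = -31*B*m (b(B, m) = (-31*B)*m + (-12 + 12) = -31*B*m + 0 = -31*B*m)
H(L(-2, 13), 222) - b(-22, -141) = 222 - (-31)*(-22)*(-141) = 222 - 1*(-96162) = 222 + 96162 = 96384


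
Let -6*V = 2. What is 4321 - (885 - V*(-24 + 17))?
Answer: 10315/3 ≈ 3438.3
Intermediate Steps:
V = -1/3 (V = -1/6*2 = -1/3 ≈ -0.33333)
4321 - (885 - V*(-24 + 17)) = 4321 - (885 - (-1)*(-24 + 17)/3) = 4321 - (885 - (-1)*(-7)/3) = 4321 - (885 - 1*7/3) = 4321 - (885 - 7/3) = 4321 - 1*2648/3 = 4321 - 2648/3 = 10315/3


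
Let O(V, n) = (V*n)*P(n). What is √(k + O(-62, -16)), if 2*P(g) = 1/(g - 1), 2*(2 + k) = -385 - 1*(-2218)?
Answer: √1023434/34 ≈ 29.754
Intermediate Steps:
k = 1829/2 (k = -2 + (-385 - 1*(-2218))/2 = -2 + (-385 + 2218)/2 = -2 + (½)*1833 = -2 + 1833/2 = 1829/2 ≈ 914.50)
P(g) = 1/(2*(-1 + g)) (P(g) = 1/(2*(g - 1)) = 1/(2*(-1 + g)))
O(V, n) = V*n/(2*(-1 + n)) (O(V, n) = (V*n)*(1/(2*(-1 + n))) = V*n/(2*(-1 + n)))
√(k + O(-62, -16)) = √(1829/2 + (½)*(-62)*(-16)/(-1 - 16)) = √(1829/2 + (½)*(-62)*(-16)/(-17)) = √(1829/2 + (½)*(-62)*(-16)*(-1/17)) = √(1829/2 - 496/17) = √(30101/34) = √1023434/34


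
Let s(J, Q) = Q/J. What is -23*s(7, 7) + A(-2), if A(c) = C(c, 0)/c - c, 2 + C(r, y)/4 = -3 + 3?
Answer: -17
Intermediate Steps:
C(r, y) = -8 (C(r, y) = -8 + 4*(-3 + 3) = -8 + 4*0 = -8 + 0 = -8)
A(c) = -c - 8/c (A(c) = -8/c - c = -c - 8/c)
-23*s(7, 7) + A(-2) = -161/7 + (-1*(-2) - 8/(-2)) = -161/7 + (2 - 8*(-½)) = -23*1 + (2 + 4) = -23 + 6 = -17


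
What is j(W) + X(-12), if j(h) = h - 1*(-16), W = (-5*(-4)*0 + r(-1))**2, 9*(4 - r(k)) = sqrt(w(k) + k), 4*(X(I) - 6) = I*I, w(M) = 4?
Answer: 1999/27 - 8*sqrt(3)/9 ≈ 72.497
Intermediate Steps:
X(I) = 6 + I**2/4 (X(I) = 6 + (I*I)/4 = 6 + I**2/4)
r(k) = 4 - sqrt(4 + k)/9
W = (4 - sqrt(3)/9)**2 (W = (-5*(-4)*0 + (4 - sqrt(4 - 1)/9))**2 = (20*0 + (4 - sqrt(3)/9))**2 = (0 + (4 - sqrt(3)/9))**2 = (4 - sqrt(3)/9)**2 ≈ 14.497)
j(h) = 16 + h (j(h) = h + 16 = 16 + h)
j(W) + X(-12) = (16 + (36 - sqrt(3))**2/81) + (6 + (1/4)*(-12)**2) = (16 + (36 - sqrt(3))**2/81) + (6 + (1/4)*144) = (16 + (36 - sqrt(3))**2/81) + (6 + 36) = (16 + (36 - sqrt(3))**2/81) + 42 = 58 + (36 - sqrt(3))**2/81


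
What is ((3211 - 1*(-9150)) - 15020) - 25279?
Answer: -27938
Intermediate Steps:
((3211 - 1*(-9150)) - 15020) - 25279 = ((3211 + 9150) - 15020) - 25279 = (12361 - 15020) - 25279 = -2659 - 25279 = -27938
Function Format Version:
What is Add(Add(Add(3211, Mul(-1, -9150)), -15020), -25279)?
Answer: -27938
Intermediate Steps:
Add(Add(Add(3211, Mul(-1, -9150)), -15020), -25279) = Add(Add(Add(3211, 9150), -15020), -25279) = Add(Add(12361, -15020), -25279) = Add(-2659, -25279) = -27938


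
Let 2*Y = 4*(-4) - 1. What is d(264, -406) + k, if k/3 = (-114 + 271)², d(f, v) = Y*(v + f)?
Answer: 75154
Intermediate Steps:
Y = -17/2 (Y = (4*(-4) - 1)/2 = (-16 - 1)/2 = (½)*(-17) = -17/2 ≈ -8.5000)
d(f, v) = -17*f/2 - 17*v/2 (d(f, v) = -17*(v + f)/2 = -17*(f + v)/2 = -17*f/2 - 17*v/2)
k = 73947 (k = 3*(-114 + 271)² = 3*157² = 3*24649 = 73947)
d(264, -406) + k = (-17/2*264 - 17/2*(-406)) + 73947 = (-2244 + 3451) + 73947 = 1207 + 73947 = 75154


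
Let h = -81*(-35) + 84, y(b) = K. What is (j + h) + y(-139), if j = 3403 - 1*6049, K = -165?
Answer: 108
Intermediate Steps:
y(b) = -165
j = -2646 (j = 3403 - 6049 = -2646)
h = 2919 (h = 2835 + 84 = 2919)
(j + h) + y(-139) = (-2646 + 2919) - 165 = 273 - 165 = 108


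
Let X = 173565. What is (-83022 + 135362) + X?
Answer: 225905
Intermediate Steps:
(-83022 + 135362) + X = (-83022 + 135362) + 173565 = 52340 + 173565 = 225905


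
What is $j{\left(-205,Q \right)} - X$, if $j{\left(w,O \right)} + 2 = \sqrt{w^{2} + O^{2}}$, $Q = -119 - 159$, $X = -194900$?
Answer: $194898 + \sqrt{119309} \approx 1.9524 \cdot 10^{5}$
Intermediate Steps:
$Q = -278$ ($Q = -119 - 159 = -278$)
$j{\left(w,O \right)} = -2 + \sqrt{O^{2} + w^{2}}$ ($j{\left(w,O \right)} = -2 + \sqrt{w^{2} + O^{2}} = -2 + \sqrt{O^{2} + w^{2}}$)
$j{\left(-205,Q \right)} - X = \left(-2 + \sqrt{\left(-278\right)^{2} + \left(-205\right)^{2}}\right) - -194900 = \left(-2 + \sqrt{77284 + 42025}\right) + 194900 = \left(-2 + \sqrt{119309}\right) + 194900 = 194898 + \sqrt{119309}$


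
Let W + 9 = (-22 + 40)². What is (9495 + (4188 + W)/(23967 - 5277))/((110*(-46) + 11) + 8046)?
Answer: 59155351/18671310 ≈ 3.1682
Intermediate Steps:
W = 315 (W = -9 + (-22 + 40)² = -9 + 18² = -9 + 324 = 315)
(9495 + (4188 + W)/(23967 - 5277))/((110*(-46) + 11) + 8046) = (9495 + (4188 + 315)/(23967 - 5277))/((110*(-46) + 11) + 8046) = (9495 + 4503/18690)/((-5060 + 11) + 8046) = (9495 + 4503*(1/18690))/(-5049 + 8046) = (9495 + 1501/6230)/2997 = (59155351/6230)*(1/2997) = 59155351/18671310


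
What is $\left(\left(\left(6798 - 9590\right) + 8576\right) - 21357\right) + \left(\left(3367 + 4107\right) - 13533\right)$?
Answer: $-21632$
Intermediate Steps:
$\left(\left(\left(6798 - 9590\right) + 8576\right) - 21357\right) + \left(\left(3367 + 4107\right) - 13533\right) = \left(\left(-2792 + 8576\right) - 21357\right) + \left(7474 - 13533\right) = \left(5784 - 21357\right) - 6059 = -15573 - 6059 = -21632$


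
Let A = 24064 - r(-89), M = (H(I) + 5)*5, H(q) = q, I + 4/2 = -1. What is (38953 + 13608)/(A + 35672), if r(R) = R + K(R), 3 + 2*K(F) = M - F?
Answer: 52561/59777 ≈ 0.87928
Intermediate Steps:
I = -3 (I = -2 - 1 = -3)
M = 10 (M = (-3 + 5)*5 = 2*5 = 10)
K(F) = 7/2 - F/2 (K(F) = -3/2 + (10 - F)/2 = -3/2 + (5 - F/2) = 7/2 - F/2)
r(R) = 7/2 + R/2 (r(R) = R + (7/2 - R/2) = 7/2 + R/2)
A = 24105 (A = 24064 - (7/2 + (½)*(-89)) = 24064 - (7/2 - 89/2) = 24064 - 1*(-41) = 24064 + 41 = 24105)
(38953 + 13608)/(A + 35672) = (38953 + 13608)/(24105 + 35672) = 52561/59777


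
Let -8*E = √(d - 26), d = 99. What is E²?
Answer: 73/64 ≈ 1.1406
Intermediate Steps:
E = -√73/8 (E = -√(99 - 26)/8 = -√73/8 ≈ -1.0680)
E² = (-√73/8)² = 73/64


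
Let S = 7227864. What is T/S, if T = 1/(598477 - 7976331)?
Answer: -1/53326125323856 ≈ -1.8753e-14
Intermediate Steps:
T = -1/7377854 (T = 1/(-7377854) = -1/7377854 ≈ -1.3554e-7)
T/S = -1/7377854/7227864 = -1/7377854*1/7227864 = -1/53326125323856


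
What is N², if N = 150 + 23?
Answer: 29929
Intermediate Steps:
N = 173
N² = 173² = 29929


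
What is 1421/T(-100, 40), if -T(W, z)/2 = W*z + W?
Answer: 1421/8200 ≈ 0.17329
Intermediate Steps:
T(W, z) = -2*W - 2*W*z (T(W, z) = -2*(W*z + W) = -2*(W + W*z) = -2*W - 2*W*z)
1421/T(-100, 40) = 1421/((-2*(-100)*(1 + 40))) = 1421/((-2*(-100)*41)) = 1421/8200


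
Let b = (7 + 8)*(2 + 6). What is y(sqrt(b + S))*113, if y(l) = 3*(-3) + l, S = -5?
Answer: -1017 + 113*sqrt(115) ≈ 194.79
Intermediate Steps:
b = 120 (b = 15*8 = 120)
y(l) = -9 + l
y(sqrt(b + S))*113 = (-9 + sqrt(120 - 5))*113 = (-9 + sqrt(115))*113 = -1017 + 113*sqrt(115)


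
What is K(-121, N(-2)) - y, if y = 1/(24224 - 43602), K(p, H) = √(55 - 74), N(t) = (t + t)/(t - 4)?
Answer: 1/19378 + I*√19 ≈ 5.1605e-5 + 4.3589*I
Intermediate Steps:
N(t) = 2*t/(-4 + t) (N(t) = (2*t)/(-4 + t) = 2*t/(-4 + t))
K(p, H) = I*√19 (K(p, H) = √(-19) = I*√19)
y = -1/19378 (y = 1/(-19378) = -1/19378 ≈ -5.1605e-5)
K(-121, N(-2)) - y = I*√19 - 1*(-1/19378) = I*√19 + 1/19378 = 1/19378 + I*√19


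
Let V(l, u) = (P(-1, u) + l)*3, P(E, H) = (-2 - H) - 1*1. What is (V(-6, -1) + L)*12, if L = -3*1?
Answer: -324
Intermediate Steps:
P(E, H) = -3 - H (P(E, H) = (-2 - H) - 1 = -3 - H)
V(l, u) = -9 - 3*u + 3*l (V(l, u) = ((-3 - u) + l)*3 = (-3 + l - u)*3 = -9 - 3*u + 3*l)
L = -3
(V(-6, -1) + L)*12 = ((-9 - 3*(-1) + 3*(-6)) - 3)*12 = ((-9 + 3 - 18) - 3)*12 = (-24 - 3)*12 = -27*12 = -324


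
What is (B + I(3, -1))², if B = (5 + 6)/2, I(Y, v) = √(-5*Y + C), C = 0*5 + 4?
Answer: 77/4 + 11*I*√11 ≈ 19.25 + 36.483*I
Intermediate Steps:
C = 4 (C = 0 + 4 = 4)
I(Y, v) = √(4 - 5*Y) (I(Y, v) = √(-5*Y + 4) = √(4 - 5*Y))
B = 11/2 (B = 11*(½) = 11/2 ≈ 5.5000)
(B + I(3, -1))² = (11/2 + √(4 - 5*3))² = (11/2 + √(4 - 15))² = (11/2 + √(-11))² = (11/2 + I*√11)²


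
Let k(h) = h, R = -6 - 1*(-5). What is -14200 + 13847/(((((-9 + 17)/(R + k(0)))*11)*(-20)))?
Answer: -24978153/1760 ≈ -14192.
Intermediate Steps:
R = -1 (R = -6 + 5 = -1)
-14200 + 13847/(((((-9 + 17)/(R + k(0)))*11)*(-20))) = -14200 + 13847/(((((-9 + 17)/(-1 + 0))*11)*(-20))) = -14200 + 13847/((((8/(-1))*11)*(-20))) = -14200 + 13847/((((8*(-1))*11)*(-20))) = -14200 + 13847/((-8*11*(-20))) = -14200 + 13847/((-88*(-20))) = -14200 + 13847/1760 = -24978153/1760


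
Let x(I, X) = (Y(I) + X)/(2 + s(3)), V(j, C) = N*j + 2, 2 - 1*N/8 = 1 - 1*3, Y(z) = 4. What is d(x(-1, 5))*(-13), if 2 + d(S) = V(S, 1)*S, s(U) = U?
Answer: -34216/25 ≈ -1368.6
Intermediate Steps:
N = 32 (N = 16 - 8*(1 - 1*3) = 16 - 8*(1 - 3) = 16 - 8*(-2) = 16 + 16 = 32)
V(j, C) = 2 + 32*j (V(j, C) = 32*j + 2 = 2 + 32*j)
x(I, X) = ⅘ + X/5 (x(I, X) = (4 + X)/(2 + 3) = (4 + X)/5 = (4 + X)*(⅕) = ⅘ + X/5)
d(S) = -2 + S*(2 + 32*S) (d(S) = -2 + (2 + 32*S)*S = -2 + S*(2 + 32*S))
d(x(-1, 5))*(-13) = (-2 + 2*(⅘ + (⅕)*5)*(1 + 16*(⅘ + (⅕)*5)))*(-13) = (-2 + 2*(⅘ + 1)*(1 + 16*(⅘ + 1)))*(-13) = (-2 + 2*(9/5)*(1 + 16*(9/5)))*(-13) = (-2 + 2*(9/5)*(1 + 144/5))*(-13) = (-2 + 2*(9/5)*(149/5))*(-13) = (-2 + 2682/25)*(-13) = (2632/25)*(-13) = -34216/25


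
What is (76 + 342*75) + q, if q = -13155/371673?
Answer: 3187215481/123891 ≈ 25726.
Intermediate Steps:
q = -4385/123891 (q = -13155*1/371673 = -4385/123891 ≈ -0.035394)
(76 + 342*75) + q = (76 + 342*75) - 4385/123891 = (76 + 25650) - 4385/123891 = 25726 - 4385/123891 = 3187215481/123891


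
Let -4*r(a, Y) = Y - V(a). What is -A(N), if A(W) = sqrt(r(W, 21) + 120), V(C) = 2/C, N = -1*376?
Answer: -sqrt(4055677)/188 ≈ -10.712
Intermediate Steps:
N = -376
r(a, Y) = 1/(2*a) - Y/4 (r(a, Y) = -(Y - 2/a)/4 = 1/(2*a) - Y/4)
A(W) = sqrt(120 + (2 - 21*W)/(4*W)) (A(W) = sqrt((2 - 1*21*W)/(4*W) + 120) = sqrt((2 - 21*W)/(4*W) + 120) = sqrt(120 + (2 - 21*W)/(4*W)))
-A(N) = -sqrt(459 + 2/(-376))/2 = -sqrt(459 + 2*(-1/376))/2 = -sqrt(459 - 1/188)/2 = -sqrt(86291/188)/2 = -sqrt(4055677)/94/2 = -sqrt(4055677)/188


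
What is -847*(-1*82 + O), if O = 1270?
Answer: -1006236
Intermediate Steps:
-847*(-1*82 + O) = -847*(-1*82 + 1270) = -847*(-82 + 1270) = -847*1188 = -1006236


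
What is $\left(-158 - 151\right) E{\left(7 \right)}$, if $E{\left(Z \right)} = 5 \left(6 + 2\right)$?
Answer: $-12360$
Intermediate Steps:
$E{\left(Z \right)} = 40$ ($E{\left(Z \right)} = 5 \cdot 8 = 40$)
$\left(-158 - 151\right) E{\left(7 \right)} = \left(-158 - 151\right) 40 = \left(-309\right) 40 = -12360$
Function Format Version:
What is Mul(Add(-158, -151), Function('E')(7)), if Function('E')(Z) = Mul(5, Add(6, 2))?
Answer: -12360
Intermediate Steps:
Function('E')(Z) = 40 (Function('E')(Z) = Mul(5, 8) = 40)
Mul(Add(-158, -151), Function('E')(7)) = Mul(Add(-158, -151), 40) = Mul(-309, 40) = -12360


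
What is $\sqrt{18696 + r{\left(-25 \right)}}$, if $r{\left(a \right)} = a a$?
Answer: $139$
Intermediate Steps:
$r{\left(a \right)} = a^{2}$
$\sqrt{18696 + r{\left(-25 \right)}} = \sqrt{18696 + \left(-25\right)^{2}} = \sqrt{18696 + 625} = \sqrt{19321} = 139$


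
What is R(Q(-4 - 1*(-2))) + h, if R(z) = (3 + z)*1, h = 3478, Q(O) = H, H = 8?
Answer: 3489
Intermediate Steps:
Q(O) = 8
R(z) = 3 + z
R(Q(-4 - 1*(-2))) + h = (3 + 8) + 3478 = 11 + 3478 = 3489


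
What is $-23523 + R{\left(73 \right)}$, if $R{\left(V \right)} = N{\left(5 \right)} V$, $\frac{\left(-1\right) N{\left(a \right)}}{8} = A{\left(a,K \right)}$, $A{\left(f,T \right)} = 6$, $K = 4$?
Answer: $-27027$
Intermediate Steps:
$N{\left(a \right)} = -48$ ($N{\left(a \right)} = \left(-8\right) 6 = -48$)
$R{\left(V \right)} = - 48 V$
$-23523 + R{\left(73 \right)} = -23523 - 3504 = -27027$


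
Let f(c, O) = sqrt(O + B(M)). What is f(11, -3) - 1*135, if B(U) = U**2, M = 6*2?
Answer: -135 + sqrt(141) ≈ -123.13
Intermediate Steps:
M = 12
f(c, O) = sqrt(144 + O) (f(c, O) = sqrt(O + 12**2) = sqrt(O + 144) = sqrt(144 + O))
f(11, -3) - 1*135 = sqrt(144 - 3) - 1*135 = sqrt(141) - 135 = -135 + sqrt(141)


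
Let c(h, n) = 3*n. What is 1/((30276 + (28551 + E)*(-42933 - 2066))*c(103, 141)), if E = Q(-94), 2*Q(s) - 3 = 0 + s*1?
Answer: -2/1085154655851 ≈ -1.8431e-12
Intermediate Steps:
Q(s) = 3/2 + s/2 (Q(s) = 3/2 + (0 + s*1)/2 = 3/2 + (0 + s)/2 = 3/2 + s/2)
E = -91/2 (E = 3/2 + (½)*(-94) = 3/2 - 47 = -91/2 ≈ -45.500)
1/((30276 + (28551 + E)*(-42933 - 2066))*c(103, 141)) = 1/((30276 + (28551 - 91/2)*(-42933 - 2066))*((3*141))) = 1/((30276 + (57011/2)*(-44999))*423) = (1/423)/(30276 - 2565437989/2) = (1/423)/(-2565377437/2) = -2/2565377437*1/423 = -2/1085154655851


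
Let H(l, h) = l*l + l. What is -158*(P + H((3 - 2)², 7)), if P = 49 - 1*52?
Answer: 158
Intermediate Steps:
P = -3 (P = 49 - 52 = -3)
H(l, h) = l + l² (H(l, h) = l² + l = l + l²)
-158*(P + H((3 - 2)², 7)) = -158*(-3 + (3 - 2)²*(1 + (3 - 2)²)) = -158*(-3 + 1²*(1 + 1²)) = -158*(-3 + 1*(1 + 1)) = -158*(-3 + 1*2) = -158*(-3 + 2) = -158*(-1) = 158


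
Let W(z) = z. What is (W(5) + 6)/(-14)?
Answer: -11/14 ≈ -0.78571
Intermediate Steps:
(W(5) + 6)/(-14) = (5 + 6)/(-14) = -1/14*11 = -11/14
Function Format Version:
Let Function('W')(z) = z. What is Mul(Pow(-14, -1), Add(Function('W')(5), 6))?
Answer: Rational(-11, 14) ≈ -0.78571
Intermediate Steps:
Mul(Pow(-14, -1), Add(Function('W')(5), 6)) = Mul(Pow(-14, -1), Add(5, 6)) = Mul(Rational(-1, 14), 11) = Rational(-11, 14)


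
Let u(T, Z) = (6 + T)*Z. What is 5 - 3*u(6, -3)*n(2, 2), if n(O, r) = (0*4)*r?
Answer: 5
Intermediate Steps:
u(T, Z) = Z*(6 + T)
n(O, r) = 0 (n(O, r) = 0*r = 0)
5 - 3*u(6, -3)*n(2, 2) = 5 - 3*(-3*(6 + 6))*0 = 5 - 3*(-3*12)*0 = 5 - (-108)*0 = 5 - 3*0 = 5 + 0 = 5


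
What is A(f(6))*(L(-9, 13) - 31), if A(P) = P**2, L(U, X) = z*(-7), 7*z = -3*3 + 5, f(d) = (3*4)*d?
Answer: -139968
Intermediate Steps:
f(d) = 12*d
z = -4/7 (z = (-3*3 + 5)/7 = (-9 + 5)/7 = (1/7)*(-4) = -4/7 ≈ -0.57143)
L(U, X) = 4 (L(U, X) = -4/7*(-7) = 4)
A(f(6))*(L(-9, 13) - 31) = (12*6)**2*(4 - 31) = 72**2*(-27) = 5184*(-27) = -139968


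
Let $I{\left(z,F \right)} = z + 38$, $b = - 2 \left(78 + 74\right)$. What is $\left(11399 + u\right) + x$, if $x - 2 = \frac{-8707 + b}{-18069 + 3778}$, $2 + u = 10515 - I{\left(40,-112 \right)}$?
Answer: $\frac{312067287}{14291} \approx 21837.0$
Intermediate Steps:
$b = -304$ ($b = \left(-2\right) 152 = -304$)
$I{\left(z,F \right)} = 38 + z$
$u = 10435$ ($u = -2 + \left(10515 - \left(38 + 40\right)\right) = -2 + \left(10515 - 78\right) = -2 + 10437 = 10435$)
$x = \frac{37593}{14291}$ ($x = 2 + \frac{-8707 - 304}{-18069 + 3778} = 2 - \frac{9011}{-14291} = 2 - - \frac{9011}{14291} = 2 + \frac{9011}{14291} = \frac{37593}{14291} \approx 2.6305$)
$\left(11399 + u\right) + x = \left(11399 + 10435\right) + \frac{37593}{14291} = 21834 + \frac{37593}{14291} = \frac{312067287}{14291}$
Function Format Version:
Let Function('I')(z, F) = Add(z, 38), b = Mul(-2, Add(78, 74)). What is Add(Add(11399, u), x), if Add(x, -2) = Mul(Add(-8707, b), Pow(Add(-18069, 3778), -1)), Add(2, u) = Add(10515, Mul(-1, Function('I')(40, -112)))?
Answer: Rational(312067287, 14291) ≈ 21837.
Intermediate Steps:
b = -304 (b = Mul(-2, 152) = -304)
Function('I')(z, F) = Add(38, z)
u = 10435 (u = Add(-2, Add(10515, Mul(-1, Add(38, 40)))) = Add(-2, Add(10515, Mul(-1, 78))) = Add(-2, Add(10515, -78)) = Add(-2, 10437) = 10435)
x = Rational(37593, 14291) (x = Add(2, Mul(Add(-8707, -304), Pow(Add(-18069, 3778), -1))) = Add(2, Mul(-9011, Pow(-14291, -1))) = Add(2, Mul(-9011, Rational(-1, 14291))) = Add(2, Rational(9011, 14291)) = Rational(37593, 14291) ≈ 2.6305)
Add(Add(11399, u), x) = Add(Add(11399, 10435), Rational(37593, 14291)) = Add(21834, Rational(37593, 14291)) = Rational(312067287, 14291)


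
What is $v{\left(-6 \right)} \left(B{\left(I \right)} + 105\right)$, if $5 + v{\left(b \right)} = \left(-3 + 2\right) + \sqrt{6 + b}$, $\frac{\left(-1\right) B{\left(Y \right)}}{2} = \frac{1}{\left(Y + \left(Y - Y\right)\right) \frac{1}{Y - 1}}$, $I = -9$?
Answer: $- \frac{1850}{3} \approx -616.67$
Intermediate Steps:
$B{\left(Y \right)} = - \frac{2 \left(-1 + Y\right)}{Y}$ ($B{\left(Y \right)} = - \frac{2}{\left(Y + \left(Y - Y\right)\right) \frac{1}{Y - 1}} = - \frac{2}{\left(Y + 0\right) \frac{1}{-1 + Y}} = - \frac{2}{Y \frac{1}{-1 + Y}} = - 2 \frac{-1 + Y}{Y} = - \frac{2 \left(-1 + Y\right)}{Y}$)
$v{\left(b \right)} = -6 + \sqrt{6 + b}$ ($v{\left(b \right)} = -5 + \left(\left(-3 + 2\right) + \sqrt{6 + b}\right) = -5 + \left(-1 + \sqrt{6 + b}\right) = -6 + \sqrt{6 + b}$)
$v{\left(-6 \right)} \left(B{\left(I \right)} + 105\right) = \left(-6 + \sqrt{6 - 6}\right) \left(\left(-2 + \frac{2}{-9}\right) + 105\right) = \left(-6 + \sqrt{0}\right) \left(\left(-2 + 2 \left(- \frac{1}{9}\right)\right) + 105\right) = \left(-6 + 0\right) \left(\left(-2 - \frac{2}{9}\right) + 105\right) = - 6 \left(- \frac{20}{9} + 105\right) = \left(-6\right) \frac{925}{9} = - \frac{1850}{3}$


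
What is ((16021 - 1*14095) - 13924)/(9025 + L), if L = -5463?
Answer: -5999/1781 ≈ -3.3683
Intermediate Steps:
((16021 - 1*14095) - 13924)/(9025 + L) = ((16021 - 1*14095) - 13924)/(9025 - 5463) = ((16021 - 14095) - 13924)/3562 = (1926 - 13924)*(1/3562) = -11998*1/3562 = -5999/1781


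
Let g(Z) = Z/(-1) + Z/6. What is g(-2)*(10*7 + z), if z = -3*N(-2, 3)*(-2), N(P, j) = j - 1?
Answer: 410/3 ≈ 136.67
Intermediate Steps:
N(P, j) = -1 + j
z = 12 (z = -3*(-1 + 3)*(-2) = -3*2*(-2) = -6*(-2) = 12)
g(Z) = -5*Z/6 (g(Z) = Z*(-1) + Z*(⅙) = -Z + Z/6 = -5*Z/6)
g(-2)*(10*7 + z) = (-⅚*(-2))*(10*7 + 12) = 5*(70 + 12)/3 = (5/3)*82 = 410/3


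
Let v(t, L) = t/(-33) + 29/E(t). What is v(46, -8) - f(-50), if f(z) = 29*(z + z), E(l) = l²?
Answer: 202404821/69828 ≈ 2898.6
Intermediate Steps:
f(z) = 58*z (f(z) = 29*(2*z) = 58*z)
v(t, L) = 29/t² - t/33 (v(t, L) = t/(-33) + 29/(t²) = t*(-1/33) + 29/t² = -t/33 + 29/t² = 29/t² - t/33)
v(46, -8) - f(-50) = (29/46² - 1/33*46) - 58*(-50) = (29*(1/2116) - 46/33) - 1*(-2900) = (29/2116 - 46/33) + 2900 = -96379/69828 + 2900 = 202404821/69828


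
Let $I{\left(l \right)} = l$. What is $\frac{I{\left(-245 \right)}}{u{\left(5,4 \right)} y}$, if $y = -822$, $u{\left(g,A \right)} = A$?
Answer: $\frac{245}{3288} \approx 0.074513$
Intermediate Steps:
$\frac{I{\left(-245 \right)}}{u{\left(5,4 \right)} y} = - \frac{245}{4 \left(-822\right)} = - \frac{245}{-3288} = \left(-245\right) \left(- \frac{1}{3288}\right) = \frac{245}{3288}$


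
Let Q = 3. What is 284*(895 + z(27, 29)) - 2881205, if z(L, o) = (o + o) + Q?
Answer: -2609701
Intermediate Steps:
z(L, o) = 3 + 2*o (z(L, o) = (o + o) + 3 = 2*o + 3 = 3 + 2*o)
284*(895 + z(27, 29)) - 2881205 = 284*(895 + (3 + 2*29)) - 2881205 = 284*(895 + (3 + 58)) - 2881205 = 284*(895 + 61) - 2881205 = 284*956 - 2881205 = 271504 - 2881205 = -2609701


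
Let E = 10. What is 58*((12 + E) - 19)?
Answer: 174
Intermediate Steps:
58*((12 + E) - 19) = 58*((12 + 10) - 19) = 58*(22 - 19) = 58*3 = 174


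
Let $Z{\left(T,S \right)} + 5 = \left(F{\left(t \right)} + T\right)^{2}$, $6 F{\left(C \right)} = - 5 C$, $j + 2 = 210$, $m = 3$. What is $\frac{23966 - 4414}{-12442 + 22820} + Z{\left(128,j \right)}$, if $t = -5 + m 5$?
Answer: $\frac{668617988}{46701} \approx 14317.0$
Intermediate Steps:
$t = 10$ ($t = -5 + 3 \cdot 5 = -5 + 15 = 10$)
$j = 208$ ($j = -2 + 210 = 208$)
$F{\left(C \right)} = - \frac{5 C}{6}$ ($F{\left(C \right)} = \frac{\left(-5\right) C}{6} = - \frac{5 C}{6}$)
$Z{\left(T,S \right)} = -5 + \left(- \frac{25}{3} + T\right)^{2}$ ($Z{\left(T,S \right)} = -5 + \left(\left(- \frac{5}{6}\right) 10 + T\right)^{2} = -5 + \left(- \frac{25}{3} + T\right)^{2}$)
$\frac{23966 - 4414}{-12442 + 22820} + Z{\left(128,j \right)} = \frac{23966 - 4414}{-12442 + 22820} - \left(5 - \frac{\left(-25 + 3 \cdot 128\right)^{2}}{9}\right) = \frac{19552}{10378} - \left(5 - \frac{\left(-25 + 384\right)^{2}}{9}\right) = 19552 \cdot \frac{1}{10378} - \left(5 - \frac{359^{2}}{9}\right) = \frac{9776}{5189} + \left(-5 + \frac{1}{9} \cdot 128881\right) = \frac{9776}{5189} + \left(-5 + \frac{128881}{9}\right) = \frac{9776}{5189} + \frac{128836}{9} = \frac{668617988}{46701}$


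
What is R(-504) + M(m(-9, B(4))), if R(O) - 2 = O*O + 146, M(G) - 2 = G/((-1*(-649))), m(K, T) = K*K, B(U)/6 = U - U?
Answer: 164953815/649 ≈ 2.5417e+5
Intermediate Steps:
B(U) = 0 (B(U) = 6*(U - U) = 6*0 = 0)
m(K, T) = K**2
M(G) = 2 + G/649 (M(G) = 2 + G/((-1*(-649))) = 2 + G/649)
R(O) = 148 + O**2 (R(O) = 2 + (O*O + 146) = 2 + (O**2 + 146) = 2 + (146 + O**2) = 148 + O**2)
R(-504) + M(m(-9, B(4))) = (148 + (-504)**2) + (2 + (1/649)*(-9)**2) = (148 + 254016) + (2 + (1/649)*81) = 254164 + (2 + 81/649) = 254164 + 1379/649 = 164953815/649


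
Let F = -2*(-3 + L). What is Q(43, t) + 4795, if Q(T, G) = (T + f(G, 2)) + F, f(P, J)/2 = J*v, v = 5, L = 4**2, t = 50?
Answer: 4832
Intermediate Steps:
L = 16
F = -26 (F = -2*(-3 + 16) = -2*13 = -26)
f(P, J) = 10*J (f(P, J) = 2*(J*5) = 2*(5*J) = 10*J)
Q(T, G) = -6 + T (Q(T, G) = (T + 10*2) - 26 = (T + 20) - 26 = (20 + T) - 26 = -6 + T)
Q(43, t) + 4795 = (-6 + 43) + 4795 = 37 + 4795 = 4832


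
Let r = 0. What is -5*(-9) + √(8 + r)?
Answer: 45 + 2*√2 ≈ 47.828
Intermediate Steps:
-5*(-9) + √(8 + r) = -5*(-9) + √(8 + 0) = 45 + √8 = 45 + 2*√2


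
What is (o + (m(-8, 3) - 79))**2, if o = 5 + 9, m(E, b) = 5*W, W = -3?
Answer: 6400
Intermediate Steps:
m(E, b) = -15 (m(E, b) = 5*(-3) = -15)
o = 14
(o + (m(-8, 3) - 79))**2 = (14 + (-15 - 79))**2 = (14 - 94)**2 = (-80)**2 = 6400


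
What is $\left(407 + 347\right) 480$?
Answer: $361920$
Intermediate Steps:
$\left(407 + 347\right) 480 = 754 \cdot 480 = 361920$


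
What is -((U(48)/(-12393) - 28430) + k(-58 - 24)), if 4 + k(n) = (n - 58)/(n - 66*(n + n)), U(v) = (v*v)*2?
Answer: 210296928620/7395867 ≈ 28434.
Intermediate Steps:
U(v) = 2*v² (U(v) = v²*2 = 2*v²)
k(n) = -4 - (-58 + n)/(131*n) (k(n) = -4 + (n - 58)/(n - 66*(n + n)) = -4 + (-58 + n)/(n - 132*n) = -4 + (-58 + n)/((-131*n)) = -4 + (-58 + n)*(-1/(131*n)) = -4 - (-58 + n)/(131*n))
-((U(48)/(-12393) - 28430) + k(-58 - 24)) = -(((2*48²)/(-12393) - 28430) + (58 - 525*(-58 - 24))/(131*(-58 - 24))) = -(((2*2304)*(-1/12393) - 28430) + (1/131)*(58 - 525*(-82))/(-82)) = -((4608*(-1/12393) - 28430) + (1/131)*(-1/82)*(58 + 43050)) = -((-512/1377 - 28430) + (1/131)*(-1/82)*43108) = -(-39148622/1377 - 21554/5371) = -1*(-210296928620/7395867) = 210296928620/7395867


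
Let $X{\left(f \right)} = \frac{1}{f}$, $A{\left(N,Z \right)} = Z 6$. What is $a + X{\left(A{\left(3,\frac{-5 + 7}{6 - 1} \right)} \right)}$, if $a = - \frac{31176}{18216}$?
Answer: $- \frac{3931}{3036} \approx -1.2948$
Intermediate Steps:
$A{\left(N,Z \right)} = 6 Z$
$a = - \frac{433}{253}$ ($a = \left(-31176\right) \frac{1}{18216} = - \frac{433}{253} \approx -1.7115$)
$a + X{\left(A{\left(3,\frac{-5 + 7}{6 - 1} \right)} \right)} = - \frac{433}{253} + \frac{1}{6 \frac{-5 + 7}{6 - 1}} = - \frac{433}{253} + \frac{1}{6 \cdot \frac{2}{5}} = - \frac{433}{253} + \frac{1}{\frac{12}{5}} = - \frac{433}{253} + \frac{5}{12} = - \frac{3931}{3036}$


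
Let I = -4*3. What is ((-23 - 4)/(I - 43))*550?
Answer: 270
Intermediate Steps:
I = -12
((-23 - 4)/(I - 43))*550 = ((-23 - 4)/(-12 - 43))*550 = -27/(-55)*550 = -27*(-1/55)*550 = (27/55)*550 = 270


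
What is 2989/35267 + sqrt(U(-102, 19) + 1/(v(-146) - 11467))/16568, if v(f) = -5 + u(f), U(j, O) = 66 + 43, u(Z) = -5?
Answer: 2989/35267 + sqrt(897352199)/47537734 ≈ 0.085384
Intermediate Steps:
U(j, O) = 109
v(f) = -10 (v(f) = -5 - 5 = -10)
2989/35267 + sqrt(U(-102, 19) + 1/(v(-146) - 11467))/16568 = 2989/35267 + sqrt(109 + 1/(-10 - 11467))/16568 = 2989*(1/35267) + sqrt(109 + 1/(-11477))*(1/16568) = 2989/35267 + sqrt(109 - 1/11477)*(1/16568) = 2989/35267 + sqrt(1250992/11477)*(1/16568) = 2989/35267 + (4*sqrt(897352199)/11477)*(1/16568) = 2989/35267 + sqrt(897352199)/47537734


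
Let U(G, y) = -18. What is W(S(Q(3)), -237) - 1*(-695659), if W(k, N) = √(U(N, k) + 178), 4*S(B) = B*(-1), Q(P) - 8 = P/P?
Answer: 695659 + 4*√10 ≈ 6.9567e+5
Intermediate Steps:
Q(P) = 9 (Q(P) = 8 + P/P = 8 + 1 = 9)
S(B) = -B/4 (S(B) = (B*(-1))/4 = (-B)/4 = -B/4)
W(k, N) = 4*√10 (W(k, N) = √(-18 + 178) = √160 = 4*√10)
W(S(Q(3)), -237) - 1*(-695659) = 4*√10 - 1*(-695659) = 4*√10 + 695659 = 695659 + 4*√10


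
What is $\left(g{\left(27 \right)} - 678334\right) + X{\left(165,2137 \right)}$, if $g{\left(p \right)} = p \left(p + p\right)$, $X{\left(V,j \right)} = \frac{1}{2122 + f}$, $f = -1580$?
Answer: $- \frac{366866791}{542} \approx -6.7688 \cdot 10^{5}$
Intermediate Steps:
$X{\left(V,j \right)} = \frac{1}{542}$ ($X{\left(V,j \right)} = \frac{1}{2122 - 1580} = \frac{1}{542}$)
$g{\left(p \right)} = 2 p^{2}$ ($g{\left(p \right)} = p 2 p = 2 p^{2}$)
$\left(g{\left(27 \right)} - 678334\right) + X{\left(165,2137 \right)} = \left(2 \cdot 27^{2} - 678334\right) + \frac{1}{542} = \left(2 \cdot 729 - 678334\right) + \frac{1}{542} = \left(1458 - 678334\right) + \frac{1}{542} = -676876 + \frac{1}{542} = - \frac{366866791}{542}$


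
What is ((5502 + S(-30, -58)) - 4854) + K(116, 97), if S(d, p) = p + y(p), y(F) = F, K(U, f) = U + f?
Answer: 745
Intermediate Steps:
S(d, p) = 2*p (S(d, p) = p + p = 2*p)
((5502 + S(-30, -58)) - 4854) + K(116, 97) = ((5502 + 2*(-58)) - 4854) + (116 + 97) = ((5502 - 116) - 4854) + 213 = (5386 - 4854) + 213 = 532 + 213 = 745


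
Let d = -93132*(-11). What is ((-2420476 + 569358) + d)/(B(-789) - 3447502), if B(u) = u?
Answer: 826666/3448291 ≈ 0.23973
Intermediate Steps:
d = 1024452
((-2420476 + 569358) + d)/(B(-789) - 3447502) = ((-2420476 + 569358) + 1024452)/(-789 - 3447502) = (-1851118 + 1024452)/(-3448291) = -826666*(-1/3448291) = 826666/3448291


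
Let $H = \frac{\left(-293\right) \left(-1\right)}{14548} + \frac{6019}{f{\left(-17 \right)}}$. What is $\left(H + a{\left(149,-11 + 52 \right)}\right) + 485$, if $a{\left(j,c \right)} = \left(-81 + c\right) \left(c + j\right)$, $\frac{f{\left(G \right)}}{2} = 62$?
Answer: $- \frac{1593439717}{225494} \approx -7066.4$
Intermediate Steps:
$f{\left(G \right)} = 124$ ($f{\left(G \right)} = 2 \cdot 62 = 124$)
$H = \frac{10950093}{225494}$ ($H = \frac{\left(-293\right) \left(-1\right)}{14548} + \frac{6019}{124} = 293 \cdot \frac{1}{14548} + 6019 \cdot \frac{1}{124} = \frac{293}{14548} + \frac{6019}{124} = \frac{10950093}{225494} \approx 48.56$)
$\left(H + a{\left(149,-11 + 52 \right)}\right) + 485 = \left(\frac{10950093}{225494} - \left(12069 - \left(-11 + 52\right)^{2} + 81 \left(-11 + 52\right) - \left(-11 + 52\right) 149\right)\right) + 485 = \left(\frac{10950093}{225494} + \left(41^{2} - 3321 - 12069 + 41 \cdot 149\right)\right) + 485 = \left(\frac{10950093}{225494} + \left(1681 - 3321 - 12069 + 6109\right)\right) + 485 = \left(\frac{10950093}{225494} - 7600\right) + 485 = - \frac{1702804307}{225494} + 485 = - \frac{1593439717}{225494}$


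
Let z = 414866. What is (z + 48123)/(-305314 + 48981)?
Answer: -462989/256333 ≈ -1.8062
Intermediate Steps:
(z + 48123)/(-305314 + 48981) = (414866 + 48123)/(-305314 + 48981) = 462989/(-256333) = 462989*(-1/256333) = -462989/256333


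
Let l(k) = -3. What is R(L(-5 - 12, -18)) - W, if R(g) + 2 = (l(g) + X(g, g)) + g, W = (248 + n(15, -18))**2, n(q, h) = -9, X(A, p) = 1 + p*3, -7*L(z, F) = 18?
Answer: -399947/7 ≈ -57135.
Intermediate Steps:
L(z, F) = -18/7 (L(z, F) = -1/7*18 = -18/7)
X(A, p) = 1 + 3*p
W = 57121 (W = (248 - 9)**2 = 239**2 = 57121)
R(g) = -4 + 4*g (R(g) = -2 + ((-3 + (1 + 3*g)) + g) = -2 + ((-2 + 3*g) + g) = -2 + (-2 + 4*g) = -4 + 4*g)
R(L(-5 - 12, -18)) - W = (-4 + 4*(-18/7)) - 1*57121 = (-4 - 72/7) - 57121 = -100/7 - 57121 = -399947/7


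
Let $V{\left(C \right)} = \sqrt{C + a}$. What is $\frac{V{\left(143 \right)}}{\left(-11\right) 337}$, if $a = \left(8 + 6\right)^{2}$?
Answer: $- \frac{\sqrt{339}}{3707} \approx -0.0049668$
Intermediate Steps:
$a = 196$ ($a = 14^{2} = 196$)
$V{\left(C \right)} = \sqrt{196 + C}$ ($V{\left(C \right)} = \sqrt{C + 196} = \sqrt{196 + C}$)
$\frac{V{\left(143 \right)}}{\left(-11\right) 337} = \frac{\sqrt{196 + 143}}{\left(-11\right) 337} = \frac{\sqrt{339}}{-3707} = \sqrt{339} \left(- \frac{1}{3707}\right) = - \frac{\sqrt{339}}{3707}$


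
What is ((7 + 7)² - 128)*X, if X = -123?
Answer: -8364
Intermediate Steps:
((7 + 7)² - 128)*X = ((7 + 7)² - 128)*(-123) = (14² - 128)*(-123) = (196 - 128)*(-123) = 68*(-123) = -8364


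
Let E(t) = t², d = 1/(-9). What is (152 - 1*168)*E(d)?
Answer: -16/81 ≈ -0.19753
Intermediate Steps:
d = -⅑ ≈ -0.11111
(152 - 1*168)*E(d) = (152 - 1*168)*(-⅑)² = (152 - 168)*(1/81) = -16*1/81 = -16/81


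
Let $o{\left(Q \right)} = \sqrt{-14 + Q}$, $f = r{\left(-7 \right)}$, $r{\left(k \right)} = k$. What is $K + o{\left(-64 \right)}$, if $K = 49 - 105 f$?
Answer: $784 + i \sqrt{78} \approx 784.0 + 8.8318 i$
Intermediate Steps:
$f = -7$
$K = 784$ ($K = 49 - -735 = 49 + 735 = 784$)
$K + o{\left(-64 \right)} = 784 + \sqrt{-14 - 64} = 784 + \sqrt{-78} = 784 + i \sqrt{78}$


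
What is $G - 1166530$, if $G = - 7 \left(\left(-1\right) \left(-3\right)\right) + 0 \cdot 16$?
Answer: $-1166551$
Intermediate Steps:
$G = -21$ ($G = \left(-7\right) 3 + 0 = -21 + 0 = -21$)
$G - 1166530 = -21 - 1166530 = -1166551$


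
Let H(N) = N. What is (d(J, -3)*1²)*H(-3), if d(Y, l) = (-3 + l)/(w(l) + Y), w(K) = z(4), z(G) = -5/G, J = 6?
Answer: 72/19 ≈ 3.7895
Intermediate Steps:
w(K) = -5/4
d(Y, l) = (-3 + l)/(-5/4 + Y)
(d(J, -3)*1²)*H(-3) = ((4*(-3 - 3)/(-5 + 4*6))*1²)*(-3) = ((4*(-6)/(-5 + 24))*1)*(-3) = ((4*(-6)/19)*1)*(-3) = ((4*(1/19)*(-6))*1)*(-3) = -24/19*1*(-3) = -24/19*(-3) = 72/19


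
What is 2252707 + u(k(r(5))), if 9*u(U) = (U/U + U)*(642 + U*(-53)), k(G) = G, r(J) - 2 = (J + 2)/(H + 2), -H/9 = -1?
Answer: 2453418923/1089 ≈ 2.2529e+6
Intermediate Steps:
H = 9 (H = -9*(-1) = 9)
r(J) = 24/11 + J/11 (r(J) = 2 + (J + 2)/(9 + 2) = 2 + (2 + J)/11 = 2 + (2 + J)*(1/11) = 2 + (2/11 + J/11) = 24/11 + J/11)
u(U) = (1 + U)*(642 - 53*U)/9 (u(U) = ((U/U + U)*(642 + U*(-53)))/9 = ((1 + U)*(642 - 53*U))/9 = (1 + U)*(642 - 53*U)/9)
2252707 + u(k(r(5))) = 2252707 + (214/3 - 53*(24/11 + (1/11)*5)**2/9 + 589*(24/11 + (1/11)*5)/9) = 2252707 + (214/3 - 53*(24/11 + 5/11)**2/9 + 589*(24/11 + 5/11)/9) = 2252707 + (214/3 - 53*(29/11)**2/9 + (589/9)*(29/11)) = 2252707 + (214/3 - 53/9*841/121 + 17081/99) = 2252707 + (214/3 - 44573/1089 + 17081/99) = 2252707 + 221000/1089 = 2453418923/1089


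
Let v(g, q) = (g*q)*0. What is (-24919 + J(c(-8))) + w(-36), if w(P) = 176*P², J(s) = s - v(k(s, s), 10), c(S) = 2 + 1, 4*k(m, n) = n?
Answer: 203180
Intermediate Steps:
k(m, n) = n/4
c(S) = 3
v(g, q) = 0
J(s) = s (J(s) = s - 1*0 = s + 0 = s)
(-24919 + J(c(-8))) + w(-36) = (-24919 + 3) + 176*(-36)² = -24916 + 176*1296 = -24916 + 228096 = 203180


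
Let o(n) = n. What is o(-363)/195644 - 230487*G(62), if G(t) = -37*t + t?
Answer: 100648465737333/195644 ≈ 5.1445e+8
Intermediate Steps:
G(t) = -36*t
o(-363)/195644 - 230487*G(62) = -363/195644 - 230487*(-36*62) = -363*1/195644 - 230487/(1/(-2232)) = -363/195644 - 230487/(-1/2232) = -363/195644 - 230487*(-2232) = -363/195644 + 514446984 = 100648465737333/195644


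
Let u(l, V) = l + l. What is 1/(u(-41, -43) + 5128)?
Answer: 1/5046 ≈ 0.00019818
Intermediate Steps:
u(l, V) = 2*l
1/(u(-41, -43) + 5128) = 1/(2*(-41) + 5128) = 1/(-82 + 5128) = 1/5046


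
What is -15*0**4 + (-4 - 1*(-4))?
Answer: 0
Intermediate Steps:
-15*0**4 + (-4 - 1*(-4)) = -15*0 + (-4 + 4) = 0 + 0 = 0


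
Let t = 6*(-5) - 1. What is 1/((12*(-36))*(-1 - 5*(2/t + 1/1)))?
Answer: 31/76032 ≈ 0.00040772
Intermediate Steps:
t = -31 (t = -30 - 1 = -31)
1/((12*(-36))*(-1 - 5*(2/t + 1/1))) = 1/((12*(-36))*(-1 - 5*(2/(-31) + 1/1))) = 1/(-432*(-1 - 5*(2*(-1/31) + 1*1))) = 1/(-432*(-1 - 5*(-2/31 + 1))) = 1/(-432*(-1 - 5*29/31)) = 1/(-432*(-1 - 145/31)) = 1/(-432*(-176/31)) = 1/(76032/31) = 31/76032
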